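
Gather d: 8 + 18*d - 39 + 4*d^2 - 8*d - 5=4*d^2 + 10*d - 36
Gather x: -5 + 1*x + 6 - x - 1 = 0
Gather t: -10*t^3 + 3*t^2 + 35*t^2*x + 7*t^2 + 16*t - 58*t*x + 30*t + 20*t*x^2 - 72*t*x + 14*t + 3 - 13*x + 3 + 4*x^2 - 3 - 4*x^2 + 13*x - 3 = -10*t^3 + t^2*(35*x + 10) + t*(20*x^2 - 130*x + 60)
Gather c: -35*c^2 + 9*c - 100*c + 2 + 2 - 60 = -35*c^2 - 91*c - 56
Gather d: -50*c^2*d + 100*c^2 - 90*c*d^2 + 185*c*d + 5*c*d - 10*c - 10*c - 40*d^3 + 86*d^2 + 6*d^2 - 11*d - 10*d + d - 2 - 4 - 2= 100*c^2 - 20*c - 40*d^3 + d^2*(92 - 90*c) + d*(-50*c^2 + 190*c - 20) - 8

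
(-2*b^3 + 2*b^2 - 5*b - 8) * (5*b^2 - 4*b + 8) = -10*b^5 + 18*b^4 - 49*b^3 - 4*b^2 - 8*b - 64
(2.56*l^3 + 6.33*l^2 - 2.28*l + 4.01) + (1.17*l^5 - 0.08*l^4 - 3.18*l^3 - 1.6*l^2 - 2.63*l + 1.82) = 1.17*l^5 - 0.08*l^4 - 0.62*l^3 + 4.73*l^2 - 4.91*l + 5.83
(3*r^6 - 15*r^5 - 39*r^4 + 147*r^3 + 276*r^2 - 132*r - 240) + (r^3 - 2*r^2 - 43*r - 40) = 3*r^6 - 15*r^5 - 39*r^4 + 148*r^3 + 274*r^2 - 175*r - 280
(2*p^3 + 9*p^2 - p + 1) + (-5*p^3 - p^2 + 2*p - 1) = -3*p^3 + 8*p^2 + p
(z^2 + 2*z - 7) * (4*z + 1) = 4*z^3 + 9*z^2 - 26*z - 7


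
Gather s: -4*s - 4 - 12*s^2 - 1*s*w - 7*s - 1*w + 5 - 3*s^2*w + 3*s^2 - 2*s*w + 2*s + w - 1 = s^2*(-3*w - 9) + s*(-3*w - 9)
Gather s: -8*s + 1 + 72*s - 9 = 64*s - 8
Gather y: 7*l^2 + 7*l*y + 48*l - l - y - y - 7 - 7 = 7*l^2 + 47*l + y*(7*l - 2) - 14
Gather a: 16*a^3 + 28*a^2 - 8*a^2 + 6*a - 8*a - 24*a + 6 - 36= 16*a^3 + 20*a^2 - 26*a - 30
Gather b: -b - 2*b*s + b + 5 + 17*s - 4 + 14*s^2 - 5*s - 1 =-2*b*s + 14*s^2 + 12*s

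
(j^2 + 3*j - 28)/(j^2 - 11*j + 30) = (j^2 + 3*j - 28)/(j^2 - 11*j + 30)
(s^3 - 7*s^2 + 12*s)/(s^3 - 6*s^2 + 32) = s*(s - 3)/(s^2 - 2*s - 8)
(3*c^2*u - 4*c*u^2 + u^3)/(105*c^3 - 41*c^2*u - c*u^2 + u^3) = u*(-c + u)/(-35*c^2 + 2*c*u + u^2)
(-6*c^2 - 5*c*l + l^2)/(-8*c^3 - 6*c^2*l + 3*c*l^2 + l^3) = (6*c - l)/(8*c^2 - 2*c*l - l^2)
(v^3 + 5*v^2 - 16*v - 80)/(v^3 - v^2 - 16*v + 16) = (v + 5)/(v - 1)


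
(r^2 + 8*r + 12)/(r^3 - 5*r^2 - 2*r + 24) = (r + 6)/(r^2 - 7*r + 12)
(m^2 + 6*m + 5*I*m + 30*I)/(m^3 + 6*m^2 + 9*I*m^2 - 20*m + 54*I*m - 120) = 1/(m + 4*I)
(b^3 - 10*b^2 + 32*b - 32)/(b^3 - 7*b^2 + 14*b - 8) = (b - 4)/(b - 1)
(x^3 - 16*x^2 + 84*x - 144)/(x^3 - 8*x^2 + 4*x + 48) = (x - 6)/(x + 2)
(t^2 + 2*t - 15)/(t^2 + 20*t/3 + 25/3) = 3*(t - 3)/(3*t + 5)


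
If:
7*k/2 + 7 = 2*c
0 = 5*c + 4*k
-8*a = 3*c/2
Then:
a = -7/34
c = 56/51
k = -70/51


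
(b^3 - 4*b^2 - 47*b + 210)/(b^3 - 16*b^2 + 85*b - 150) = (b + 7)/(b - 5)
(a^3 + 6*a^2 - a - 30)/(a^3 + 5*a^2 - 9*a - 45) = (a - 2)/(a - 3)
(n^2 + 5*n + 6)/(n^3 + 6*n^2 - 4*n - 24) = (n + 3)/(n^2 + 4*n - 12)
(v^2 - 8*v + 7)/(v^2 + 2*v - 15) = (v^2 - 8*v + 7)/(v^2 + 2*v - 15)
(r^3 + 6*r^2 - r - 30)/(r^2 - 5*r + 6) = (r^2 + 8*r + 15)/(r - 3)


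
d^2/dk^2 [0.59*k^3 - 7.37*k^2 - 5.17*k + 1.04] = 3.54*k - 14.74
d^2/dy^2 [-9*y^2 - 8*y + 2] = -18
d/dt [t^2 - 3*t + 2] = 2*t - 3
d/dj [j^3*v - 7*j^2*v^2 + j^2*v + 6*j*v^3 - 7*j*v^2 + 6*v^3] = v*(3*j^2 - 14*j*v + 2*j + 6*v^2 - 7*v)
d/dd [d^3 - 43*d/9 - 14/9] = 3*d^2 - 43/9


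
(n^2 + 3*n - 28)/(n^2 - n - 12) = (n + 7)/(n + 3)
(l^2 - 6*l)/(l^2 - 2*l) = (l - 6)/(l - 2)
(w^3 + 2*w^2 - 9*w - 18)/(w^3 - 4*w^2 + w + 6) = (w^2 + 5*w + 6)/(w^2 - w - 2)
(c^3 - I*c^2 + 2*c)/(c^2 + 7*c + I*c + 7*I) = c*(c - 2*I)/(c + 7)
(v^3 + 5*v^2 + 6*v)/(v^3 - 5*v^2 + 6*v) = (v^2 + 5*v + 6)/(v^2 - 5*v + 6)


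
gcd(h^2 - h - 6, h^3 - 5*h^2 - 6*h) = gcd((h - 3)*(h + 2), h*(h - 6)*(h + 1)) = 1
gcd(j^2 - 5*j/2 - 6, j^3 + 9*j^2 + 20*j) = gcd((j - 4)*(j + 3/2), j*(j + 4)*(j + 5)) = 1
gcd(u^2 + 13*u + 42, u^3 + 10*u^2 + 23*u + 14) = u + 7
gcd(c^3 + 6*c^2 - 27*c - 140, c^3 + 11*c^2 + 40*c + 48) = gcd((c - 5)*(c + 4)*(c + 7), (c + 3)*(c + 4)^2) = c + 4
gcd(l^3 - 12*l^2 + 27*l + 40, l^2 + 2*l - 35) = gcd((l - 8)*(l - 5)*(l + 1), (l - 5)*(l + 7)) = l - 5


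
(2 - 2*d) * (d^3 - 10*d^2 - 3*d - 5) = -2*d^4 + 22*d^3 - 14*d^2 + 4*d - 10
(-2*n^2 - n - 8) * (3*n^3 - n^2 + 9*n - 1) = -6*n^5 - n^4 - 41*n^3 + n^2 - 71*n + 8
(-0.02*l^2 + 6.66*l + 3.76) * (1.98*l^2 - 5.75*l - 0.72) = -0.0396*l^4 + 13.3018*l^3 - 30.8358*l^2 - 26.4152*l - 2.7072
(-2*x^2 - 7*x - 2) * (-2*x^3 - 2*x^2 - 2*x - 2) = 4*x^5 + 18*x^4 + 22*x^3 + 22*x^2 + 18*x + 4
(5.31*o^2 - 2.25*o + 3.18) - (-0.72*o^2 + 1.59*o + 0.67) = 6.03*o^2 - 3.84*o + 2.51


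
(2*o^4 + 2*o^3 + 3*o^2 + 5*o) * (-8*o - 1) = -16*o^5 - 18*o^4 - 26*o^3 - 43*o^2 - 5*o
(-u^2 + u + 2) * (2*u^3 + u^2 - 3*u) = -2*u^5 + u^4 + 8*u^3 - u^2 - 6*u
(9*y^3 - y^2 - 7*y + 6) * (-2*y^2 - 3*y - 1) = -18*y^5 - 25*y^4 + 8*y^3 + 10*y^2 - 11*y - 6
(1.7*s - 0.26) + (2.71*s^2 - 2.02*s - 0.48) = 2.71*s^2 - 0.32*s - 0.74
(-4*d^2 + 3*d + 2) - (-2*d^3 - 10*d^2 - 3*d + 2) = 2*d^3 + 6*d^2 + 6*d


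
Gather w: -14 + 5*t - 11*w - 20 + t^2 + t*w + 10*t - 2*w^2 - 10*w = t^2 + 15*t - 2*w^2 + w*(t - 21) - 34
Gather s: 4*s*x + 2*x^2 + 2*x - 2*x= 4*s*x + 2*x^2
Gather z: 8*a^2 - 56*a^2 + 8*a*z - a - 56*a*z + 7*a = -48*a^2 - 48*a*z + 6*a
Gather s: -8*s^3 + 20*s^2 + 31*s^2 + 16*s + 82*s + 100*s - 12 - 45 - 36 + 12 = -8*s^3 + 51*s^2 + 198*s - 81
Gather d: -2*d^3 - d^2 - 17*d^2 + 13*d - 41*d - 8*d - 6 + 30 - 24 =-2*d^3 - 18*d^2 - 36*d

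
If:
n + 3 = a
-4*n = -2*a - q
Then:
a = q/2 + 6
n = q/2 + 3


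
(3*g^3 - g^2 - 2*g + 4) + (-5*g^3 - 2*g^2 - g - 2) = -2*g^3 - 3*g^2 - 3*g + 2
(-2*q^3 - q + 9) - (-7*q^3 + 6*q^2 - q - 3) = 5*q^3 - 6*q^2 + 12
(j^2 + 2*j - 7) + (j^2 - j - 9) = 2*j^2 + j - 16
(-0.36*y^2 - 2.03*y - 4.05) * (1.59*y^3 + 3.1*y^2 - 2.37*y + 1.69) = -0.5724*y^5 - 4.3437*y^4 - 11.8793*y^3 - 8.3523*y^2 + 6.1678*y - 6.8445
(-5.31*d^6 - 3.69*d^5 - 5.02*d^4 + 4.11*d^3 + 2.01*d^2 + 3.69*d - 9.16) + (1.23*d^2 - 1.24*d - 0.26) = -5.31*d^6 - 3.69*d^5 - 5.02*d^4 + 4.11*d^3 + 3.24*d^2 + 2.45*d - 9.42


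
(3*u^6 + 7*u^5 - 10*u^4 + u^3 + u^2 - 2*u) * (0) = 0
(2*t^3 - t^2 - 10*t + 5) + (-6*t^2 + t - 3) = 2*t^3 - 7*t^2 - 9*t + 2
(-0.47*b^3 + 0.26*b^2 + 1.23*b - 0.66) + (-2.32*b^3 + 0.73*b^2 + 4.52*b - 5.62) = -2.79*b^3 + 0.99*b^2 + 5.75*b - 6.28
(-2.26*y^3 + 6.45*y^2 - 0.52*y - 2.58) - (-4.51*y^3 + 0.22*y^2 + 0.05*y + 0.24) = 2.25*y^3 + 6.23*y^2 - 0.57*y - 2.82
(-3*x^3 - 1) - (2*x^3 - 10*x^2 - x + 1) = -5*x^3 + 10*x^2 + x - 2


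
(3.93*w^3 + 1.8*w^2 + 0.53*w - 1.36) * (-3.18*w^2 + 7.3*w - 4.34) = -12.4974*w^5 + 22.965*w^4 - 5.6016*w^3 + 0.381800000000001*w^2 - 12.2282*w + 5.9024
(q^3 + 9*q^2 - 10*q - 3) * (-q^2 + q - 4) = -q^5 - 8*q^4 + 15*q^3 - 43*q^2 + 37*q + 12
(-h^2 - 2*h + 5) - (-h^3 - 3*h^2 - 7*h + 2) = h^3 + 2*h^2 + 5*h + 3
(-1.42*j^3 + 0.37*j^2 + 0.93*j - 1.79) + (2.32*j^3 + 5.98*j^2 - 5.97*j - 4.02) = 0.9*j^3 + 6.35*j^2 - 5.04*j - 5.81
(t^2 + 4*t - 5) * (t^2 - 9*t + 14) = t^4 - 5*t^3 - 27*t^2 + 101*t - 70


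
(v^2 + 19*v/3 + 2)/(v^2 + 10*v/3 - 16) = (3*v + 1)/(3*v - 8)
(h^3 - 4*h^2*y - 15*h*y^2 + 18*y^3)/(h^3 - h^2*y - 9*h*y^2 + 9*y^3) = (-h + 6*y)/(-h + 3*y)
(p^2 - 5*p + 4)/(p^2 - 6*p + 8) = (p - 1)/(p - 2)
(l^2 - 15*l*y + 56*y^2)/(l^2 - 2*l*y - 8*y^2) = (-l^2 + 15*l*y - 56*y^2)/(-l^2 + 2*l*y + 8*y^2)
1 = 1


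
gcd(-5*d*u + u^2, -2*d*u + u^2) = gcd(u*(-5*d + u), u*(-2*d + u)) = u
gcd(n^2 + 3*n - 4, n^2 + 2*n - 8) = n + 4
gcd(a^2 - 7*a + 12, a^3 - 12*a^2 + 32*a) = a - 4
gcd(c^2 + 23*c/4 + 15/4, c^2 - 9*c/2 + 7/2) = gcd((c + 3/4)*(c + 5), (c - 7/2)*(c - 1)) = 1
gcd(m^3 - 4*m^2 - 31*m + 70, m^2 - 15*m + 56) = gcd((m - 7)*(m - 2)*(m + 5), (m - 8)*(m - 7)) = m - 7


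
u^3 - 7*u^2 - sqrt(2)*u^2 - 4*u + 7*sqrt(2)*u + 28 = (u - 7)*(u - 2*sqrt(2))*(u + sqrt(2))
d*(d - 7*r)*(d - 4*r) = d^3 - 11*d^2*r + 28*d*r^2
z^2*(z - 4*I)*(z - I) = z^4 - 5*I*z^3 - 4*z^2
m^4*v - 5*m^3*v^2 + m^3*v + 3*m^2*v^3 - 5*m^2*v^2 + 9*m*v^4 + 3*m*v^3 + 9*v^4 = (m - 3*v)^2*(m + v)*(m*v + v)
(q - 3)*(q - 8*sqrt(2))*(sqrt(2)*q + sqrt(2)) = sqrt(2)*q^3 - 16*q^2 - 2*sqrt(2)*q^2 - 3*sqrt(2)*q + 32*q + 48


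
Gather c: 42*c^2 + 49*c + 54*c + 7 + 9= 42*c^2 + 103*c + 16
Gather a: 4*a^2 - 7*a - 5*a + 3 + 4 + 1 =4*a^2 - 12*a + 8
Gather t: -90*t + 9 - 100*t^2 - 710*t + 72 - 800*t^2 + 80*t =-900*t^2 - 720*t + 81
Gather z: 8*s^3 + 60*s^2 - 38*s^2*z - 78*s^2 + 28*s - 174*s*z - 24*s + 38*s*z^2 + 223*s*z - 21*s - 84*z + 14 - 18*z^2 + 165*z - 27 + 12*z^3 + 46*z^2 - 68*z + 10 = 8*s^3 - 18*s^2 - 17*s + 12*z^3 + z^2*(38*s + 28) + z*(-38*s^2 + 49*s + 13) - 3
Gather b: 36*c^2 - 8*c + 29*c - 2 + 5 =36*c^2 + 21*c + 3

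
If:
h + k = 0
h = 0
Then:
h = 0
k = 0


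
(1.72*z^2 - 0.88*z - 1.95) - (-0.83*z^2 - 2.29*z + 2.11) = 2.55*z^2 + 1.41*z - 4.06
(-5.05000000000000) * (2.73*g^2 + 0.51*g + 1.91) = -13.7865*g^2 - 2.5755*g - 9.6455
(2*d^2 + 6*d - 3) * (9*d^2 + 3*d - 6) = 18*d^4 + 60*d^3 - 21*d^2 - 45*d + 18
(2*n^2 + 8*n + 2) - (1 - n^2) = 3*n^2 + 8*n + 1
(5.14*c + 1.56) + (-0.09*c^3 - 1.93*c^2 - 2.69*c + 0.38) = -0.09*c^3 - 1.93*c^2 + 2.45*c + 1.94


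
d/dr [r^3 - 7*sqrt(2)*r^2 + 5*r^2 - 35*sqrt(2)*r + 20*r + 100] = 3*r^2 - 14*sqrt(2)*r + 10*r - 35*sqrt(2) + 20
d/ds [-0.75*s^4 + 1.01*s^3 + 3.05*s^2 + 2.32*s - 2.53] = -3.0*s^3 + 3.03*s^2 + 6.1*s + 2.32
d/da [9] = 0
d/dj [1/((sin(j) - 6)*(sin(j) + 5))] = (-sin(2*j) + cos(j))/((sin(j) - 6)^2*(sin(j) + 5)^2)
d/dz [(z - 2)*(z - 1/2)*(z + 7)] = 3*z^2 + 9*z - 33/2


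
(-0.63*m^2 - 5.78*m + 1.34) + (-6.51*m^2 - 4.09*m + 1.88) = -7.14*m^2 - 9.87*m + 3.22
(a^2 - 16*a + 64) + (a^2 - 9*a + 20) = 2*a^2 - 25*a + 84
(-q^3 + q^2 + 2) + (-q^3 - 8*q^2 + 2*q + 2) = -2*q^3 - 7*q^2 + 2*q + 4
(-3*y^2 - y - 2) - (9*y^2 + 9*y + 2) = -12*y^2 - 10*y - 4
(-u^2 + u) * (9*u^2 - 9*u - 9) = -9*u^4 + 18*u^3 - 9*u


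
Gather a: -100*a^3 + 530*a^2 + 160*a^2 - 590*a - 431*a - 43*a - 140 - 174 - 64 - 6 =-100*a^3 + 690*a^2 - 1064*a - 384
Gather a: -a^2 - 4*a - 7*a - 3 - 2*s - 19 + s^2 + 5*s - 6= -a^2 - 11*a + s^2 + 3*s - 28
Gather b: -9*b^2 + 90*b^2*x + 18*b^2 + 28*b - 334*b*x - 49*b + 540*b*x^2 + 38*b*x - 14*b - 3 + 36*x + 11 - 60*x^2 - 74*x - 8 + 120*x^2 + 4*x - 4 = b^2*(90*x + 9) + b*(540*x^2 - 296*x - 35) + 60*x^2 - 34*x - 4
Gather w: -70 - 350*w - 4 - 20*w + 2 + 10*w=-360*w - 72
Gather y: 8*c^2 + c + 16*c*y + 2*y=8*c^2 + c + y*(16*c + 2)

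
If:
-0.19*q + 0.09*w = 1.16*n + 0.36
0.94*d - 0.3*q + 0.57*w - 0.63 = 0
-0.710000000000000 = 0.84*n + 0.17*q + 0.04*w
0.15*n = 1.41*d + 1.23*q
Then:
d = 2.06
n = -0.19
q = -2.38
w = -3.54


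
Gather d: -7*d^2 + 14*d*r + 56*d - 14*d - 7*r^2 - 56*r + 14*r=-7*d^2 + d*(14*r + 42) - 7*r^2 - 42*r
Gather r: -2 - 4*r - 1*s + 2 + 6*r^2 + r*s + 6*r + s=6*r^2 + r*(s + 2)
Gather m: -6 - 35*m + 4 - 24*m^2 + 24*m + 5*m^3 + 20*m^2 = 5*m^3 - 4*m^2 - 11*m - 2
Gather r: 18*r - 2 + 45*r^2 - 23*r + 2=45*r^2 - 5*r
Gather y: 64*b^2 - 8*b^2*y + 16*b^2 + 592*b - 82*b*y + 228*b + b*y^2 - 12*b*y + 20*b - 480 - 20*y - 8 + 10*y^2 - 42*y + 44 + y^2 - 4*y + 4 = 80*b^2 + 840*b + y^2*(b + 11) + y*(-8*b^2 - 94*b - 66) - 440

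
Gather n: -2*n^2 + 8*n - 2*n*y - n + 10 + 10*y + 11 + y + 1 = -2*n^2 + n*(7 - 2*y) + 11*y + 22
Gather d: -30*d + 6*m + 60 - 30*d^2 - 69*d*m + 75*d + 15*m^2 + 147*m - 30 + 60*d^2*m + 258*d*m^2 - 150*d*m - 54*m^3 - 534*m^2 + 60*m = d^2*(60*m - 30) + d*(258*m^2 - 219*m + 45) - 54*m^3 - 519*m^2 + 213*m + 30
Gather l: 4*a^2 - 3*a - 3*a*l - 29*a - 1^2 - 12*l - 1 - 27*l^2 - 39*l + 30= 4*a^2 - 32*a - 27*l^2 + l*(-3*a - 51) + 28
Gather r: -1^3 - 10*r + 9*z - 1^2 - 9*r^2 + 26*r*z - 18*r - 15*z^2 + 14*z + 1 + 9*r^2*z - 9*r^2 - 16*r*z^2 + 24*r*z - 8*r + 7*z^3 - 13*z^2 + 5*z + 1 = r^2*(9*z - 18) + r*(-16*z^2 + 50*z - 36) + 7*z^3 - 28*z^2 + 28*z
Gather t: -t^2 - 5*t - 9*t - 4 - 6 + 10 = -t^2 - 14*t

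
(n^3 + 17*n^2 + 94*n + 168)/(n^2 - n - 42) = (n^2 + 11*n + 28)/(n - 7)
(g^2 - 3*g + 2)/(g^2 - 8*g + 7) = (g - 2)/(g - 7)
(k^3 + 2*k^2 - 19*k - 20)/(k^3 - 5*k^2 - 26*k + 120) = (k + 1)/(k - 6)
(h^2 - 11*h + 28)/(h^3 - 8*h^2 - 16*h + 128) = (h - 7)/(h^2 - 4*h - 32)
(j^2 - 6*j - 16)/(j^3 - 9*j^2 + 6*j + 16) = (j + 2)/(j^2 - j - 2)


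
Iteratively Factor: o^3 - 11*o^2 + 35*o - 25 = (o - 1)*(o^2 - 10*o + 25) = (o - 5)*(o - 1)*(o - 5)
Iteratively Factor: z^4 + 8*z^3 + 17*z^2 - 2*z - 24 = (z + 2)*(z^3 + 6*z^2 + 5*z - 12) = (z + 2)*(z + 3)*(z^2 + 3*z - 4) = (z - 1)*(z + 2)*(z + 3)*(z + 4)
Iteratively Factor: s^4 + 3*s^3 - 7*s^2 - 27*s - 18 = (s + 1)*(s^3 + 2*s^2 - 9*s - 18) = (s - 3)*(s + 1)*(s^2 + 5*s + 6) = (s - 3)*(s + 1)*(s + 2)*(s + 3)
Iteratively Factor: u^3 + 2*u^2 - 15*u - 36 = (u - 4)*(u^2 + 6*u + 9) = (u - 4)*(u + 3)*(u + 3)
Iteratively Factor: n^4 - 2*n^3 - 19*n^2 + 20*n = (n)*(n^3 - 2*n^2 - 19*n + 20) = n*(n - 1)*(n^2 - n - 20) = n*(n - 1)*(n + 4)*(n - 5)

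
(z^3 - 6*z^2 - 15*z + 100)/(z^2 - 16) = (z^2 - 10*z + 25)/(z - 4)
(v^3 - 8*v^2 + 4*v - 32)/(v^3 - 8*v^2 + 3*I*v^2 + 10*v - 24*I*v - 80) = (v + 2*I)/(v + 5*I)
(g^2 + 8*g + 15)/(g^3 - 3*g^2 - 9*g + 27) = (g + 5)/(g^2 - 6*g + 9)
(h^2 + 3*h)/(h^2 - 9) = h/(h - 3)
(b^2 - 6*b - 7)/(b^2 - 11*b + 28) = (b + 1)/(b - 4)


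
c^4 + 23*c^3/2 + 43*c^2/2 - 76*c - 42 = (c - 2)*(c + 1/2)*(c + 6)*(c + 7)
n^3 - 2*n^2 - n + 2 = (n - 2)*(n - 1)*(n + 1)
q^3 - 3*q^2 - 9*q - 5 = (q - 5)*(q + 1)^2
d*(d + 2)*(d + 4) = d^3 + 6*d^2 + 8*d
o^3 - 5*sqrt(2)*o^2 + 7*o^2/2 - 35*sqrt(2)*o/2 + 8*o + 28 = (o + 7/2)*(o - 4*sqrt(2))*(o - sqrt(2))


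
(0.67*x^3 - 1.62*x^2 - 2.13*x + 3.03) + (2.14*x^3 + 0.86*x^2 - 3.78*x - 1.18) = 2.81*x^3 - 0.76*x^2 - 5.91*x + 1.85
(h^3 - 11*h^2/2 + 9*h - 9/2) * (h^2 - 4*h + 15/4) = h^5 - 19*h^4/2 + 139*h^3/4 - 489*h^2/8 + 207*h/4 - 135/8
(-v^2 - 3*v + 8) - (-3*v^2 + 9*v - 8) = 2*v^2 - 12*v + 16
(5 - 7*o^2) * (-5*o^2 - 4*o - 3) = 35*o^4 + 28*o^3 - 4*o^2 - 20*o - 15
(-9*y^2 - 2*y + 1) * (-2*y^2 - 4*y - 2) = 18*y^4 + 40*y^3 + 24*y^2 - 2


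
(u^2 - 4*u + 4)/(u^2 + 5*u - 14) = (u - 2)/(u + 7)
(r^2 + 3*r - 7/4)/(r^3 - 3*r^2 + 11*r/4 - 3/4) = (2*r + 7)/(2*r^2 - 5*r + 3)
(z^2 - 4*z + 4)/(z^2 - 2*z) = (z - 2)/z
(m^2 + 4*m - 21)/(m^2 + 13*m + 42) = (m - 3)/(m + 6)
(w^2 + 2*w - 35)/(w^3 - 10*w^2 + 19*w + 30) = (w + 7)/(w^2 - 5*w - 6)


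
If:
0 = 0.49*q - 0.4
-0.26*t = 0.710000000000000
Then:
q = 0.82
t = -2.73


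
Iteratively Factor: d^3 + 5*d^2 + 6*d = (d + 2)*(d^2 + 3*d) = (d + 2)*(d + 3)*(d)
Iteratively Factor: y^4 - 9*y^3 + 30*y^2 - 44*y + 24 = (y - 3)*(y^3 - 6*y^2 + 12*y - 8) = (y - 3)*(y - 2)*(y^2 - 4*y + 4) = (y - 3)*(y - 2)^2*(y - 2)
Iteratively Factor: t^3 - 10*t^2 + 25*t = (t)*(t^2 - 10*t + 25) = t*(t - 5)*(t - 5)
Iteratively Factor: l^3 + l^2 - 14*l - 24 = (l + 3)*(l^2 - 2*l - 8) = (l + 2)*(l + 3)*(l - 4)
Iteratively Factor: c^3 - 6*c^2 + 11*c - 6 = (c - 2)*(c^2 - 4*c + 3) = (c - 2)*(c - 1)*(c - 3)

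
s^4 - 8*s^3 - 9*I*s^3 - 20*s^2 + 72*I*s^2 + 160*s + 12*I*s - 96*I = (s - 8)*(s - 6*I)*(s - 2*I)*(s - I)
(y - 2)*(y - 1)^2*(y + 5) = y^4 + y^3 - 15*y^2 + 23*y - 10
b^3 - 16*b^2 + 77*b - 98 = (b - 7)^2*(b - 2)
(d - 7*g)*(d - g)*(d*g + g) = d^3*g - 8*d^2*g^2 + d^2*g + 7*d*g^3 - 8*d*g^2 + 7*g^3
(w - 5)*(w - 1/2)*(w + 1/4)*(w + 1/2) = w^4 - 19*w^3/4 - 3*w^2/2 + 19*w/16 + 5/16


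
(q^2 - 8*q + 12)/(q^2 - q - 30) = (q - 2)/(q + 5)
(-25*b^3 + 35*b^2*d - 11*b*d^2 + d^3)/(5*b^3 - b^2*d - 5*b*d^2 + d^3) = (-5*b + d)/(b + d)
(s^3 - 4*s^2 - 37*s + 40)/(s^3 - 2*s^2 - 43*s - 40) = (s - 1)/(s + 1)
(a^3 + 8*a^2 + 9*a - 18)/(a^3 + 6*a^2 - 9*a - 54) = (a - 1)/(a - 3)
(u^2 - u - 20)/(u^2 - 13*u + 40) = (u + 4)/(u - 8)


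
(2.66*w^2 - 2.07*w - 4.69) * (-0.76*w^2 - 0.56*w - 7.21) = -2.0216*w^4 + 0.0835999999999997*w^3 - 14.455*w^2 + 17.5511*w + 33.8149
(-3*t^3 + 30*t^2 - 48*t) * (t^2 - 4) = -3*t^5 + 30*t^4 - 36*t^3 - 120*t^2 + 192*t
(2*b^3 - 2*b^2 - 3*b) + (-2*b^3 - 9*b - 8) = -2*b^2 - 12*b - 8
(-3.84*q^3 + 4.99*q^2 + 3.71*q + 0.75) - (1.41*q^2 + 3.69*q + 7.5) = -3.84*q^3 + 3.58*q^2 + 0.02*q - 6.75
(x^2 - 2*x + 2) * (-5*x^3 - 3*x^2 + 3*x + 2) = -5*x^5 + 7*x^4 - x^3 - 10*x^2 + 2*x + 4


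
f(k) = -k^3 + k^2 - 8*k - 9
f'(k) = -3*k^2 + 2*k - 8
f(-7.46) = 521.49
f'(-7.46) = -189.87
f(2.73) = -43.73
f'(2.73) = -24.90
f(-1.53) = 9.16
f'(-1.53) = -18.08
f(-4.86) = 168.29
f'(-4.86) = -88.58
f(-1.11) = 2.48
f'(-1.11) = -13.92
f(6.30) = -269.76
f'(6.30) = -114.47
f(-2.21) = 24.36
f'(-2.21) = -27.07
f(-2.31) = 27.14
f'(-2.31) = -28.63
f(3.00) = -51.00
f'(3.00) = -29.00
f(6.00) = -237.00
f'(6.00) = -104.00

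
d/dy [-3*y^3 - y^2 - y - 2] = -9*y^2 - 2*y - 1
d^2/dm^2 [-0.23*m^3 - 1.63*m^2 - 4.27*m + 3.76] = -1.38*m - 3.26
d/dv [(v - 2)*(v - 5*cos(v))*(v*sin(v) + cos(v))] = v*(v - 2)*(v - 5*cos(v))*cos(v) + (v - 2)*(v*sin(v) + cos(v))*(5*sin(v) + 1) + (v - 5*cos(v))*(v*sin(v) + cos(v))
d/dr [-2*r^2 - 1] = -4*r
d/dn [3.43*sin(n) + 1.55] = 3.43*cos(n)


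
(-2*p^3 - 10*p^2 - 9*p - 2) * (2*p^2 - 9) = -4*p^5 - 20*p^4 + 86*p^2 + 81*p + 18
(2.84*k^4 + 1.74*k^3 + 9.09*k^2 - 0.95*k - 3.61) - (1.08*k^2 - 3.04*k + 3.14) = 2.84*k^4 + 1.74*k^3 + 8.01*k^2 + 2.09*k - 6.75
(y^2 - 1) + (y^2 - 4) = 2*y^2 - 5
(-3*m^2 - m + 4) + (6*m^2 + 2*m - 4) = 3*m^2 + m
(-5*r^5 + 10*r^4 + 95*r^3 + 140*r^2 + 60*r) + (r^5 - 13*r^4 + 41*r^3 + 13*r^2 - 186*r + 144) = -4*r^5 - 3*r^4 + 136*r^3 + 153*r^2 - 126*r + 144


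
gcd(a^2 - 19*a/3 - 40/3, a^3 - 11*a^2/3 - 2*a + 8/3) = 1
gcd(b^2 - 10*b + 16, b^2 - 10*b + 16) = b^2 - 10*b + 16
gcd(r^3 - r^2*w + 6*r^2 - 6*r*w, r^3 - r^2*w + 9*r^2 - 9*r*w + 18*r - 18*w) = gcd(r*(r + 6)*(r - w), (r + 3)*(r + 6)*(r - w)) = r^2 - r*w + 6*r - 6*w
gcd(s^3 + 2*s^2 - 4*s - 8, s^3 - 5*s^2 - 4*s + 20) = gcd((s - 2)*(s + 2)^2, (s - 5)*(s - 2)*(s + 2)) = s^2 - 4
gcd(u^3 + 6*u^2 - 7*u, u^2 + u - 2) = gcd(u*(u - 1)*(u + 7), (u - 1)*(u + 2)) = u - 1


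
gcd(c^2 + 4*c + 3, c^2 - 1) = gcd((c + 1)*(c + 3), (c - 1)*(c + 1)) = c + 1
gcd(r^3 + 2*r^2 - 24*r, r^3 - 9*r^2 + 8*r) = r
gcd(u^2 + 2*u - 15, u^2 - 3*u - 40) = u + 5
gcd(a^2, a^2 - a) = a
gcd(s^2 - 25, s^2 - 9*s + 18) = 1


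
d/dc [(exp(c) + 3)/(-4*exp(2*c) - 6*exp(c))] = (exp(2*c) + 6*exp(c) + 9/2)*exp(-c)/(4*exp(2*c) + 12*exp(c) + 9)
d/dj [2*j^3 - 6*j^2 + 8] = 6*j*(j - 2)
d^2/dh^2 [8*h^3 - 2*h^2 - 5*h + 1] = 48*h - 4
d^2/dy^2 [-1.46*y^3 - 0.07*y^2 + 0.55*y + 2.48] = -8.76*y - 0.14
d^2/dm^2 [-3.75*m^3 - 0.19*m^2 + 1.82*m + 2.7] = -22.5*m - 0.38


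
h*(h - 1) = h^2 - h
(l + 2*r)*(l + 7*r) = l^2 + 9*l*r + 14*r^2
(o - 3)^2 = o^2 - 6*o + 9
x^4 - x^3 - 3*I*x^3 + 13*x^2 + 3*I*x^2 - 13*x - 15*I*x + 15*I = (x - 5*I)*(x + 3*I)*(-I*x + I)*(I*x + 1)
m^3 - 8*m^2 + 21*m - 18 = (m - 3)^2*(m - 2)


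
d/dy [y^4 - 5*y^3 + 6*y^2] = y*(4*y^2 - 15*y + 12)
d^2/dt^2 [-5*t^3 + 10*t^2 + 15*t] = 20 - 30*t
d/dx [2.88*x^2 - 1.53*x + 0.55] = 5.76*x - 1.53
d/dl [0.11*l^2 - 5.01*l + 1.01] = 0.22*l - 5.01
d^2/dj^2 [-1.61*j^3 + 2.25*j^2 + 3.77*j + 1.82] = 4.5 - 9.66*j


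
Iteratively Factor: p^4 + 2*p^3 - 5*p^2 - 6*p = (p - 2)*(p^3 + 4*p^2 + 3*p) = (p - 2)*(p + 3)*(p^2 + p) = p*(p - 2)*(p + 3)*(p + 1)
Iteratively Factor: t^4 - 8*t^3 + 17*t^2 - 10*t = (t - 2)*(t^3 - 6*t^2 + 5*t) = (t - 5)*(t - 2)*(t^2 - t) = t*(t - 5)*(t - 2)*(t - 1)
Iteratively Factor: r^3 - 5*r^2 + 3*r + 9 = (r - 3)*(r^2 - 2*r - 3) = (r - 3)^2*(r + 1)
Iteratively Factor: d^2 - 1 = (d - 1)*(d + 1)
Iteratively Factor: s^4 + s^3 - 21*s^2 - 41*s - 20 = (s + 1)*(s^3 - 21*s - 20) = (s + 1)^2*(s^2 - s - 20) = (s + 1)^2*(s + 4)*(s - 5)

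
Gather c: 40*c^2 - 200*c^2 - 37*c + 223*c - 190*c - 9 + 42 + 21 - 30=-160*c^2 - 4*c + 24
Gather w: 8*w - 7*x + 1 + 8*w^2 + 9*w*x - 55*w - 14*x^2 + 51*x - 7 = 8*w^2 + w*(9*x - 47) - 14*x^2 + 44*x - 6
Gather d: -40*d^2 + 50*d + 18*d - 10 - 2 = -40*d^2 + 68*d - 12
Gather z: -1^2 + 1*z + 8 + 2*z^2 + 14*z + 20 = 2*z^2 + 15*z + 27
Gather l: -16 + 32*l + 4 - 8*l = 24*l - 12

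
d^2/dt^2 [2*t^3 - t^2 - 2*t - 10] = 12*t - 2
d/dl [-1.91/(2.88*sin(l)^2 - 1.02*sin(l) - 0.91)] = (11.0016*sin(l) - 1.9482)*cos(l)/(-2.88*sin(l)^2 + 1.02*sin(l) + 0.91)^2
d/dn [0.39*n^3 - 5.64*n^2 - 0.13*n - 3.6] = 1.17*n^2 - 11.28*n - 0.13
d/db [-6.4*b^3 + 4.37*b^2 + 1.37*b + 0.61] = -19.2*b^2 + 8.74*b + 1.37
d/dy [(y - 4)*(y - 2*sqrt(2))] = 2*y - 4 - 2*sqrt(2)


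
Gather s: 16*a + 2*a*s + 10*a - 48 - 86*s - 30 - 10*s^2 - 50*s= 26*a - 10*s^2 + s*(2*a - 136) - 78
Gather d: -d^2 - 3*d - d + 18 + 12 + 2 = -d^2 - 4*d + 32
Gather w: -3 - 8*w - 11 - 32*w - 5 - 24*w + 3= -64*w - 16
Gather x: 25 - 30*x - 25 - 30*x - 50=-60*x - 50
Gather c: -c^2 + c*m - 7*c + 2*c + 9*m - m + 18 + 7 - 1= -c^2 + c*(m - 5) + 8*m + 24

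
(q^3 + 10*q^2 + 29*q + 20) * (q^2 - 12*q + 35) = q^5 - 2*q^4 - 56*q^3 + 22*q^2 + 775*q + 700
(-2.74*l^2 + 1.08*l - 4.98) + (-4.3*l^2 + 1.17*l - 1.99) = -7.04*l^2 + 2.25*l - 6.97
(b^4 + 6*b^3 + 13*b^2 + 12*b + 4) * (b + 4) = b^5 + 10*b^4 + 37*b^3 + 64*b^2 + 52*b + 16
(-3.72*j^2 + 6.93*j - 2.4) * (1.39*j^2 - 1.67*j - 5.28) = -5.1708*j^4 + 15.8451*j^3 + 4.7325*j^2 - 32.5824*j + 12.672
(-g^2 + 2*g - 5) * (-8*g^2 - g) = 8*g^4 - 15*g^3 + 38*g^2 + 5*g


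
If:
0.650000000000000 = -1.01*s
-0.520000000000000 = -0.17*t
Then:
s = -0.64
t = 3.06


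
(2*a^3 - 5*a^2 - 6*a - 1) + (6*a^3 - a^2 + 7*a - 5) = 8*a^3 - 6*a^2 + a - 6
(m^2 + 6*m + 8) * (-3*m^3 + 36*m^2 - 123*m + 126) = -3*m^5 + 18*m^4 + 69*m^3 - 324*m^2 - 228*m + 1008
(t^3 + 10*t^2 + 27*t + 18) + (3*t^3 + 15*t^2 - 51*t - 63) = 4*t^3 + 25*t^2 - 24*t - 45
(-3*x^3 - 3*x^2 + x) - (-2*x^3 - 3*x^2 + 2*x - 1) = -x^3 - x + 1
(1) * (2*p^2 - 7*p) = 2*p^2 - 7*p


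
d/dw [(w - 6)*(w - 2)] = 2*w - 8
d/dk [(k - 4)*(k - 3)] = 2*k - 7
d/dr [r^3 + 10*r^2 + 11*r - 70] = 3*r^2 + 20*r + 11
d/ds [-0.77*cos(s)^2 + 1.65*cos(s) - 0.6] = (1.54*cos(s) - 1.65)*sin(s)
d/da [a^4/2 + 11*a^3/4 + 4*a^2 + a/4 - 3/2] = 2*a^3 + 33*a^2/4 + 8*a + 1/4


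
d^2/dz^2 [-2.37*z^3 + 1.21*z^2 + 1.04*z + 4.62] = 2.42 - 14.22*z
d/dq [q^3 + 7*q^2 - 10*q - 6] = 3*q^2 + 14*q - 10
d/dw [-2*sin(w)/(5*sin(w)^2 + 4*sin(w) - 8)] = 2*(5*sin(w)^2 + 8)*cos(w)/(5*sin(w)^2 + 4*sin(w) - 8)^2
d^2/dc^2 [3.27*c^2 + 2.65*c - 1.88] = 6.54000000000000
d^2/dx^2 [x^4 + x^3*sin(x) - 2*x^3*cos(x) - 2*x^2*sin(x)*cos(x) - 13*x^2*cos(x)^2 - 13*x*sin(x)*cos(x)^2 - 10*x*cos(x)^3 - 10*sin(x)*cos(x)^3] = -x^3*sin(x) + 2*x^3*cos(x) + 12*x^2*sin(x) + 4*x^2*sin(2*x) + 6*x^2*cos(x) + 26*x^2*cos(2*x) + 12*x^2 + 37*x*sin(x)/4 + 52*x*sin(2*x) + 117*x*sin(3*x)/4 - 9*x*cos(x)/2 - 8*x*cos(2*x) + 45*x*cos(3*x)/2 + 15*sin(x) + 8*sin(2*x) + 15*sin(3*x) + 20*sin(4*x) - 13*cos(x)/2 - 13*cos(2*x) - 39*cos(3*x)/2 - 13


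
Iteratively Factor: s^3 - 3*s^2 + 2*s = (s)*(s^2 - 3*s + 2) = s*(s - 1)*(s - 2)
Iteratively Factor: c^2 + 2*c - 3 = (c + 3)*(c - 1)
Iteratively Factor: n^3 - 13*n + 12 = (n - 3)*(n^2 + 3*n - 4) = (n - 3)*(n - 1)*(n + 4)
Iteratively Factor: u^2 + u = (u)*(u + 1)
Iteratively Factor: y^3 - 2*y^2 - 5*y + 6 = (y - 3)*(y^2 + y - 2) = (y - 3)*(y - 1)*(y + 2)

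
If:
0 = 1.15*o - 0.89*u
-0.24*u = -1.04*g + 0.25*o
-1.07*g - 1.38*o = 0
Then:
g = 0.00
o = 0.00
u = 0.00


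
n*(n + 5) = n^2 + 5*n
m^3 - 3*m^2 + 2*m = m*(m - 2)*(m - 1)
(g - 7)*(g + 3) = g^2 - 4*g - 21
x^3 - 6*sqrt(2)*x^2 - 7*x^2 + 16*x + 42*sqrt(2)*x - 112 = (x - 7)*(x - 4*sqrt(2))*(x - 2*sqrt(2))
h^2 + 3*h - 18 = (h - 3)*(h + 6)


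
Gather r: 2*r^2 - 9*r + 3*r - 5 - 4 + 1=2*r^2 - 6*r - 8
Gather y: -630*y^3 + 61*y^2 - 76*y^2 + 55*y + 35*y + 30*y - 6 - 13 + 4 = -630*y^3 - 15*y^2 + 120*y - 15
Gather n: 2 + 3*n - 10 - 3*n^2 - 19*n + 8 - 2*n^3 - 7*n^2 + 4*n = -2*n^3 - 10*n^2 - 12*n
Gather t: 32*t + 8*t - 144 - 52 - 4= 40*t - 200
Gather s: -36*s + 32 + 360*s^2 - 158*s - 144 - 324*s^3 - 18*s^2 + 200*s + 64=-324*s^3 + 342*s^2 + 6*s - 48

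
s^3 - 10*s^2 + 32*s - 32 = (s - 4)^2*(s - 2)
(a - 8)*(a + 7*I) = a^2 - 8*a + 7*I*a - 56*I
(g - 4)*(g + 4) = g^2 - 16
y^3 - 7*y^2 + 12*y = y*(y - 4)*(y - 3)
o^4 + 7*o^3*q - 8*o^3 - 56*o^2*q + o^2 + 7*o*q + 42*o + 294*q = (o - 7)*(o - 3)*(o + 2)*(o + 7*q)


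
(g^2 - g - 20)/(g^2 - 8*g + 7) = (g^2 - g - 20)/(g^2 - 8*g + 7)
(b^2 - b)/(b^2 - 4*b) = (b - 1)/(b - 4)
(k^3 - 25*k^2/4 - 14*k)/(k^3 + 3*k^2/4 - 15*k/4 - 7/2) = k*(k - 8)/(k^2 - k - 2)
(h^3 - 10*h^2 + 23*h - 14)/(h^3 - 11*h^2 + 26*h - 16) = (h - 7)/(h - 8)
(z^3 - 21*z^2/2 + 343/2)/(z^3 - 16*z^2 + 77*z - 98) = (z + 7/2)/(z - 2)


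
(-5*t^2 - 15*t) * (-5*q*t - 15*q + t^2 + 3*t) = 25*q*t^3 + 150*q*t^2 + 225*q*t - 5*t^4 - 30*t^3 - 45*t^2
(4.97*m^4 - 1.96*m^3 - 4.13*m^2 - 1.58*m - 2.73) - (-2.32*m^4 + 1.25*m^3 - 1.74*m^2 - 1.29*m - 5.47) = 7.29*m^4 - 3.21*m^3 - 2.39*m^2 - 0.29*m + 2.74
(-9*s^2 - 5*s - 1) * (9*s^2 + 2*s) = -81*s^4 - 63*s^3 - 19*s^2 - 2*s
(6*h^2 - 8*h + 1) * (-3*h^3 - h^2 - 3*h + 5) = -18*h^5 + 18*h^4 - 13*h^3 + 53*h^2 - 43*h + 5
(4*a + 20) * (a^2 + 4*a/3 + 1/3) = 4*a^3 + 76*a^2/3 + 28*a + 20/3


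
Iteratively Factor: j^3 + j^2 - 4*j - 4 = (j + 2)*(j^2 - j - 2) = (j - 2)*(j + 2)*(j + 1)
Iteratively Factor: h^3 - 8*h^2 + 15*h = (h)*(h^2 - 8*h + 15) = h*(h - 3)*(h - 5)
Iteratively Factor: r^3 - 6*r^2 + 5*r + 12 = (r + 1)*(r^2 - 7*r + 12) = (r - 3)*(r + 1)*(r - 4)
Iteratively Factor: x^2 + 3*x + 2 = (x + 2)*(x + 1)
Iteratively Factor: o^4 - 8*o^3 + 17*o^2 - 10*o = (o - 2)*(o^3 - 6*o^2 + 5*o) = (o - 2)*(o - 1)*(o^2 - 5*o) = (o - 5)*(o - 2)*(o - 1)*(o)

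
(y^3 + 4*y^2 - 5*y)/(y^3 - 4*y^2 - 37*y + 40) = y/(y - 8)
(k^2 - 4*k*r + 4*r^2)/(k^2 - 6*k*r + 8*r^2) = (-k + 2*r)/(-k + 4*r)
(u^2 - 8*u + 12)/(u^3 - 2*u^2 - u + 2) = (u - 6)/(u^2 - 1)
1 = 1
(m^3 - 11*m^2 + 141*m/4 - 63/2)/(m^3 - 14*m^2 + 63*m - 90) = (m^2 - 5*m + 21/4)/(m^2 - 8*m + 15)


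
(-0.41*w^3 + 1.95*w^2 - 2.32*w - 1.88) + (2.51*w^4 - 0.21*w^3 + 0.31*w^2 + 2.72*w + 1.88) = 2.51*w^4 - 0.62*w^3 + 2.26*w^2 + 0.4*w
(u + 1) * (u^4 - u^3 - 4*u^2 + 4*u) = u^5 - 5*u^3 + 4*u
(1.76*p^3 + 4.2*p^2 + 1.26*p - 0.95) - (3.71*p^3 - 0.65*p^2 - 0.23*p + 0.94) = -1.95*p^3 + 4.85*p^2 + 1.49*p - 1.89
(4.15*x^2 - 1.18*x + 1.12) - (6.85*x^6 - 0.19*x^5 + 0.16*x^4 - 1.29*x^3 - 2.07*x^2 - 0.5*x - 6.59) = -6.85*x^6 + 0.19*x^5 - 0.16*x^4 + 1.29*x^3 + 6.22*x^2 - 0.68*x + 7.71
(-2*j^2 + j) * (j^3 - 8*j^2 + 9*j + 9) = -2*j^5 + 17*j^4 - 26*j^3 - 9*j^2 + 9*j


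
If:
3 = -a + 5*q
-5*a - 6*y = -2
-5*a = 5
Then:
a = -1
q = 2/5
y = 7/6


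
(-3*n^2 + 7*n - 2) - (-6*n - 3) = -3*n^2 + 13*n + 1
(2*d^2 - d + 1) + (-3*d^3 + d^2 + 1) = -3*d^3 + 3*d^2 - d + 2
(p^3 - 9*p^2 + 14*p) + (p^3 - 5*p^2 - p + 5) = 2*p^3 - 14*p^2 + 13*p + 5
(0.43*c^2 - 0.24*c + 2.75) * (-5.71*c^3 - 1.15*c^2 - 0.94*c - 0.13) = -2.4553*c^5 + 0.8759*c^4 - 15.8307*c^3 - 2.9928*c^2 - 2.5538*c - 0.3575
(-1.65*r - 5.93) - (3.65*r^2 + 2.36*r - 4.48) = -3.65*r^2 - 4.01*r - 1.45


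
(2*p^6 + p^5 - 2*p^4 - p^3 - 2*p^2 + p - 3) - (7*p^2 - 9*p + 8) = 2*p^6 + p^5 - 2*p^4 - p^3 - 9*p^2 + 10*p - 11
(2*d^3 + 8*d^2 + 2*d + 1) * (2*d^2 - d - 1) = 4*d^5 + 14*d^4 - 6*d^3 - 8*d^2 - 3*d - 1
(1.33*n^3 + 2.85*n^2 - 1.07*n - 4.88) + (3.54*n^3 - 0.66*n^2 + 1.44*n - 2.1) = 4.87*n^3 + 2.19*n^2 + 0.37*n - 6.98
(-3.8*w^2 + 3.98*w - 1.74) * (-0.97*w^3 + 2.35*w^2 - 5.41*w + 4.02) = 3.686*w^5 - 12.7906*w^4 + 31.5988*w^3 - 40.8968*w^2 + 25.413*w - 6.9948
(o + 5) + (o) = 2*o + 5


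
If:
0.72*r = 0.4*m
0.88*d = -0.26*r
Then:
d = -0.295454545454545*r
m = 1.8*r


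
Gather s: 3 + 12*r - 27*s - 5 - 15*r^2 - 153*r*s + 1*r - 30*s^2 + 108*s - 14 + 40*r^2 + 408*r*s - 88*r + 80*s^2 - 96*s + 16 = 25*r^2 - 75*r + 50*s^2 + s*(255*r - 15)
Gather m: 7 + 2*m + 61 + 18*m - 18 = 20*m + 50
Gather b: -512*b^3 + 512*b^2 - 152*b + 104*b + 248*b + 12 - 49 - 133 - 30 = -512*b^3 + 512*b^2 + 200*b - 200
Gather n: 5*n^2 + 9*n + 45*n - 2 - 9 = 5*n^2 + 54*n - 11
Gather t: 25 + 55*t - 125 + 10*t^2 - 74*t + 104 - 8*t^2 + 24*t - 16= 2*t^2 + 5*t - 12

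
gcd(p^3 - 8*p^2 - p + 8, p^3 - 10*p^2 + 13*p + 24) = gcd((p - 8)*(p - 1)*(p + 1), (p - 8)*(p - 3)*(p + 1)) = p^2 - 7*p - 8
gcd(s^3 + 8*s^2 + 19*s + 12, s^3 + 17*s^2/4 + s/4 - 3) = s^2 + 5*s + 4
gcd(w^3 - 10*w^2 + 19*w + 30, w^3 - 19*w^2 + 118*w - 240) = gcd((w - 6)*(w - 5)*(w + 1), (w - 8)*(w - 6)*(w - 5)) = w^2 - 11*w + 30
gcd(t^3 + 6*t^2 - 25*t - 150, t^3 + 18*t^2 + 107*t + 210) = t^2 + 11*t + 30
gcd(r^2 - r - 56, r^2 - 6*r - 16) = r - 8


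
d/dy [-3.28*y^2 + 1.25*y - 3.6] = 1.25 - 6.56*y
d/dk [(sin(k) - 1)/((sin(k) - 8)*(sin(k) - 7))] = (2*sin(k) + cos(k)^2 + 40)*cos(k)/((sin(k) - 8)^2*(sin(k) - 7)^2)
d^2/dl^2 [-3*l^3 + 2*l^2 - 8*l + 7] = 4 - 18*l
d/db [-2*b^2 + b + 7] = 1 - 4*b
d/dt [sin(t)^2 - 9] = sin(2*t)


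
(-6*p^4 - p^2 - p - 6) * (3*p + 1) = -18*p^5 - 6*p^4 - 3*p^3 - 4*p^2 - 19*p - 6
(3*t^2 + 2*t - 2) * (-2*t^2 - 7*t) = -6*t^4 - 25*t^3 - 10*t^2 + 14*t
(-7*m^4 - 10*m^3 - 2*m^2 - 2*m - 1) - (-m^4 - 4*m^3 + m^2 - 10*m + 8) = -6*m^4 - 6*m^3 - 3*m^2 + 8*m - 9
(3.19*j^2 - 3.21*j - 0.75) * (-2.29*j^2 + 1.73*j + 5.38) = -7.3051*j^4 + 12.8696*j^3 + 13.3264*j^2 - 18.5673*j - 4.035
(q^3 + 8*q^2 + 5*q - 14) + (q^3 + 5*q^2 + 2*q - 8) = 2*q^3 + 13*q^2 + 7*q - 22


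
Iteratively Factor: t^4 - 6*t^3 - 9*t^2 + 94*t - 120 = (t - 5)*(t^3 - t^2 - 14*t + 24) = (t - 5)*(t - 3)*(t^2 + 2*t - 8) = (t - 5)*(t - 3)*(t - 2)*(t + 4)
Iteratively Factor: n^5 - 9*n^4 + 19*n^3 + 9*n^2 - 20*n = (n + 1)*(n^4 - 10*n^3 + 29*n^2 - 20*n) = (n - 5)*(n + 1)*(n^3 - 5*n^2 + 4*n) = (n - 5)*(n - 1)*(n + 1)*(n^2 - 4*n) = (n - 5)*(n - 4)*(n - 1)*(n + 1)*(n)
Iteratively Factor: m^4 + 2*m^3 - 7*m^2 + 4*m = (m - 1)*(m^3 + 3*m^2 - 4*m) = (m - 1)^2*(m^2 + 4*m) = (m - 1)^2*(m + 4)*(m)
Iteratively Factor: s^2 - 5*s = (s)*(s - 5)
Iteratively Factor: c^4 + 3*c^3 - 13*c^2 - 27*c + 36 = (c - 1)*(c^3 + 4*c^2 - 9*c - 36) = (c - 1)*(c + 3)*(c^2 + c - 12) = (c - 1)*(c + 3)*(c + 4)*(c - 3)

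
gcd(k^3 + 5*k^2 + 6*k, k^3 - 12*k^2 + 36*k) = k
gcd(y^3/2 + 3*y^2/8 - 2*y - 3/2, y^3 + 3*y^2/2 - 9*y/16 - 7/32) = 1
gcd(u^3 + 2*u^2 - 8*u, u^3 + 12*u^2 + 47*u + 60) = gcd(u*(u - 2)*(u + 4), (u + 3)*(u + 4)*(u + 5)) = u + 4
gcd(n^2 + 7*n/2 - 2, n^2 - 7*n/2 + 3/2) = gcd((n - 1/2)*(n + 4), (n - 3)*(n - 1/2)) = n - 1/2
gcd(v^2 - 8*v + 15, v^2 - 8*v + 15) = v^2 - 8*v + 15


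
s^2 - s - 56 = (s - 8)*(s + 7)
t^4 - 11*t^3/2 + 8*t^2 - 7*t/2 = t*(t - 7/2)*(t - 1)^2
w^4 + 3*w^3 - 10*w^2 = w^2*(w - 2)*(w + 5)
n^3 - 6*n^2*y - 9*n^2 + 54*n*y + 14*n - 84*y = (n - 7)*(n - 2)*(n - 6*y)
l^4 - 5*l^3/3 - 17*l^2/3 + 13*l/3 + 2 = (l - 3)*(l - 1)*(l + 1/3)*(l + 2)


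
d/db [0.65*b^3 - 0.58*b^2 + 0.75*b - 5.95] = 1.95*b^2 - 1.16*b + 0.75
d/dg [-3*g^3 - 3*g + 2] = -9*g^2 - 3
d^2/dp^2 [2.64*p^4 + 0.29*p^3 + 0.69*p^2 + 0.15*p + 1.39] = 31.68*p^2 + 1.74*p + 1.38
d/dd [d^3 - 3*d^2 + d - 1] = 3*d^2 - 6*d + 1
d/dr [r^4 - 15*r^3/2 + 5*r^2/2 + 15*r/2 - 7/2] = 4*r^3 - 45*r^2/2 + 5*r + 15/2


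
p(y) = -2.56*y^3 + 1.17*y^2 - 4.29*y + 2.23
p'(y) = -7.68*y^2 + 2.34*y - 4.29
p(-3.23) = 114.56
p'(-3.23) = -91.97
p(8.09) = -1311.36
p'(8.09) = -488.00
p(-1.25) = 14.42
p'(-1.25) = -19.22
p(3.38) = -97.76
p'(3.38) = -84.12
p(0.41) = 0.49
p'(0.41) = -4.62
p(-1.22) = 13.85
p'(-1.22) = -18.58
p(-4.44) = 268.42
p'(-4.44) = -166.08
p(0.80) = -1.76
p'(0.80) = -7.33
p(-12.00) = 4645.87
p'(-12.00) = -1138.29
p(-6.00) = 623.05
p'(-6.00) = -294.81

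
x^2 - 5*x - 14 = (x - 7)*(x + 2)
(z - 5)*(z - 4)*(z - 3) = z^3 - 12*z^2 + 47*z - 60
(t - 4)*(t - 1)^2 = t^3 - 6*t^2 + 9*t - 4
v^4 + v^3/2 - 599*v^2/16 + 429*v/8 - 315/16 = (v - 5)*(v - 3/4)^2*(v + 7)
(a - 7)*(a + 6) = a^2 - a - 42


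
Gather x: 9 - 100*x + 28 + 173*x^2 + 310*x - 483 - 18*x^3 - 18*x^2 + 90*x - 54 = -18*x^3 + 155*x^2 + 300*x - 500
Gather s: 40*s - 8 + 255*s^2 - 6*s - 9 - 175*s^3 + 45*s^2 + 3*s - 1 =-175*s^3 + 300*s^2 + 37*s - 18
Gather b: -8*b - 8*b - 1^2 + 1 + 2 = 2 - 16*b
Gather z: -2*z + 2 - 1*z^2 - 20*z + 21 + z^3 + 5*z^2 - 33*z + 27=z^3 + 4*z^2 - 55*z + 50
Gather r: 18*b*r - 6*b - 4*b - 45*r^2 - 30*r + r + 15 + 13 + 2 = -10*b - 45*r^2 + r*(18*b - 29) + 30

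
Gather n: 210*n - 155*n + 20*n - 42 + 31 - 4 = 75*n - 15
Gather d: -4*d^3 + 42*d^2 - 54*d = -4*d^3 + 42*d^2 - 54*d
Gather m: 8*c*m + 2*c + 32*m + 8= 2*c + m*(8*c + 32) + 8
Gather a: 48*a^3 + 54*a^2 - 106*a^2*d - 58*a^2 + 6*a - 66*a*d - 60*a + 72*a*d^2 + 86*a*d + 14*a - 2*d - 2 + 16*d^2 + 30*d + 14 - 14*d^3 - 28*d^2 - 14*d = 48*a^3 + a^2*(-106*d - 4) + a*(72*d^2 + 20*d - 40) - 14*d^3 - 12*d^2 + 14*d + 12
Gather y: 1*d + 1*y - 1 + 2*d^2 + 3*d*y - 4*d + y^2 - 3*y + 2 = 2*d^2 - 3*d + y^2 + y*(3*d - 2) + 1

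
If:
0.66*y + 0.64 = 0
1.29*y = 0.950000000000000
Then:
No Solution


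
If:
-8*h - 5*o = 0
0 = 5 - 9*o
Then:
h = -25/72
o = 5/9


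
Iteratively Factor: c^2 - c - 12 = (c - 4)*(c + 3)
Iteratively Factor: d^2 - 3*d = (d - 3)*(d)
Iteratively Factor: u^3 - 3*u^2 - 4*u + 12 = (u - 3)*(u^2 - 4) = (u - 3)*(u - 2)*(u + 2)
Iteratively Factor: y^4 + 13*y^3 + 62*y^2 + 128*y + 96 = (y + 2)*(y^3 + 11*y^2 + 40*y + 48) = (y + 2)*(y + 3)*(y^2 + 8*y + 16) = (y + 2)*(y + 3)*(y + 4)*(y + 4)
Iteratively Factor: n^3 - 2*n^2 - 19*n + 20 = (n - 1)*(n^2 - n - 20) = (n - 1)*(n + 4)*(n - 5)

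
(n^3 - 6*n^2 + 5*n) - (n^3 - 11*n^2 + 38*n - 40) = 5*n^2 - 33*n + 40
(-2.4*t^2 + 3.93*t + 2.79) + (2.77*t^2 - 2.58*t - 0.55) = 0.37*t^2 + 1.35*t + 2.24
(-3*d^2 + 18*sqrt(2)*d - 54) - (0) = -3*d^2 + 18*sqrt(2)*d - 54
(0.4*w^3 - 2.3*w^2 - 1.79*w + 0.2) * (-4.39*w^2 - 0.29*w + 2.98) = -1.756*w^5 + 9.981*w^4 + 9.7171*w^3 - 7.2129*w^2 - 5.3922*w + 0.596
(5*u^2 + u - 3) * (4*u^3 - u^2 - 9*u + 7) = 20*u^5 - u^4 - 58*u^3 + 29*u^2 + 34*u - 21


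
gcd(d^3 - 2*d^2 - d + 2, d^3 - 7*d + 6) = d^2 - 3*d + 2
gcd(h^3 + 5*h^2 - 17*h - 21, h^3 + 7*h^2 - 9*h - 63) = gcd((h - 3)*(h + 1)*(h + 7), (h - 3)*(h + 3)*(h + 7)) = h^2 + 4*h - 21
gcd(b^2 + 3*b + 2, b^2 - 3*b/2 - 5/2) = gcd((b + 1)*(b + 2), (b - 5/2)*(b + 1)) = b + 1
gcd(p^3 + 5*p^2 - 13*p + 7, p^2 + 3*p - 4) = p - 1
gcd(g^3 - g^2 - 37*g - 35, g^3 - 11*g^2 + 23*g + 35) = g^2 - 6*g - 7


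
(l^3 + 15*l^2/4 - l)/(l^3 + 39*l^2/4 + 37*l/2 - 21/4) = l*(l + 4)/(l^2 + 10*l + 21)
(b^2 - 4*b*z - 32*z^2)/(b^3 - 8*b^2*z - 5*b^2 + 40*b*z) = (b + 4*z)/(b*(b - 5))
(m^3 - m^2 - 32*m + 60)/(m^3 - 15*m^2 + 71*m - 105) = (m^2 + 4*m - 12)/(m^2 - 10*m + 21)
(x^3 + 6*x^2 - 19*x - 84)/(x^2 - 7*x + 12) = (x^2 + 10*x + 21)/(x - 3)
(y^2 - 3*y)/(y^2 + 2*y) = (y - 3)/(y + 2)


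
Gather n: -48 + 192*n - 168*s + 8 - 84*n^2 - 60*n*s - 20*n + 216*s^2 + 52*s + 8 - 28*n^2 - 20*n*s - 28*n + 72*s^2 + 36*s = -112*n^2 + n*(144 - 80*s) + 288*s^2 - 80*s - 32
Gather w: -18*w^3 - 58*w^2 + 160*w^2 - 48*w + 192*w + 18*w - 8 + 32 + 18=-18*w^3 + 102*w^2 + 162*w + 42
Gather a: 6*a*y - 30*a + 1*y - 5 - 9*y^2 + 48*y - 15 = a*(6*y - 30) - 9*y^2 + 49*y - 20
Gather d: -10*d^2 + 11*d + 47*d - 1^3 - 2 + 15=-10*d^2 + 58*d + 12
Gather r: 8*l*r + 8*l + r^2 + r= 8*l + r^2 + r*(8*l + 1)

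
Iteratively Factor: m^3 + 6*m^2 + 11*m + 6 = (m + 1)*(m^2 + 5*m + 6) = (m + 1)*(m + 2)*(m + 3)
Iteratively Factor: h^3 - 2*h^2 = (h - 2)*(h^2) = h*(h - 2)*(h)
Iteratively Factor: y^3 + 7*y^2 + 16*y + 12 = (y + 2)*(y^2 + 5*y + 6) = (y + 2)^2*(y + 3)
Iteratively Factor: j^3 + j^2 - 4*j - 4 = (j - 2)*(j^2 + 3*j + 2) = (j - 2)*(j + 1)*(j + 2)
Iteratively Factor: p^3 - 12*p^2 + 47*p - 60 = (p - 4)*(p^2 - 8*p + 15) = (p - 4)*(p - 3)*(p - 5)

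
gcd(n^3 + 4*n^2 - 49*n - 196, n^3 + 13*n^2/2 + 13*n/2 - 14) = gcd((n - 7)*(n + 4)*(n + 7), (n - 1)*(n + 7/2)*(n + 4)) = n + 4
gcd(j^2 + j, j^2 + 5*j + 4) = j + 1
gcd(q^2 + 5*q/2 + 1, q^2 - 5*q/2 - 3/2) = q + 1/2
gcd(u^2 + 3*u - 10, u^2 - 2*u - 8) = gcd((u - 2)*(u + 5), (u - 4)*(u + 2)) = 1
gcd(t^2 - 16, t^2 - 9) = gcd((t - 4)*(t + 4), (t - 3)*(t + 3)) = 1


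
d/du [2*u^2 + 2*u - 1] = 4*u + 2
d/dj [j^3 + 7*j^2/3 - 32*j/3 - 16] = 3*j^2 + 14*j/3 - 32/3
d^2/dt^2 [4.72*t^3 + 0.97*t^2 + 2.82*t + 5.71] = 28.32*t + 1.94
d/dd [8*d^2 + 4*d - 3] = 16*d + 4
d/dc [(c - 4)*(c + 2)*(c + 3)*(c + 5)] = 4*c^3 + 18*c^2 - 18*c - 94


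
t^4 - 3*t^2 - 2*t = t*(t - 2)*(t + 1)^2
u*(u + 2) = u^2 + 2*u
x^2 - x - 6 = (x - 3)*(x + 2)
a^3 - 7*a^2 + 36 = (a - 6)*(a - 3)*(a + 2)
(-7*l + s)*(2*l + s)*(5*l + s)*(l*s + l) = -70*l^4*s - 70*l^4 - 39*l^3*s^2 - 39*l^3*s + l*s^4 + l*s^3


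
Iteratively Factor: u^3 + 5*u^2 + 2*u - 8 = (u + 2)*(u^2 + 3*u - 4) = (u + 2)*(u + 4)*(u - 1)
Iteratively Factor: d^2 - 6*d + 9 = (d - 3)*(d - 3)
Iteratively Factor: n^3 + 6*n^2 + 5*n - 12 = (n + 4)*(n^2 + 2*n - 3) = (n - 1)*(n + 4)*(n + 3)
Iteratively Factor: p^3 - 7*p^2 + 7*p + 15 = (p + 1)*(p^2 - 8*p + 15) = (p - 5)*(p + 1)*(p - 3)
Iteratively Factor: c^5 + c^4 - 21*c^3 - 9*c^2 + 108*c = (c + 4)*(c^4 - 3*c^3 - 9*c^2 + 27*c) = c*(c + 4)*(c^3 - 3*c^2 - 9*c + 27) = c*(c + 3)*(c + 4)*(c^2 - 6*c + 9) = c*(c - 3)*(c + 3)*(c + 4)*(c - 3)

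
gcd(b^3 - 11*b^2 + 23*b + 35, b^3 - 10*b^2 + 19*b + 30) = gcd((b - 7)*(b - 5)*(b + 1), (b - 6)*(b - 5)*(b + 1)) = b^2 - 4*b - 5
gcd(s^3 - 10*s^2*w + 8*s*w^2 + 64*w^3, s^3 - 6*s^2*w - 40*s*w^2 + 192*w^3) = s^2 - 12*s*w + 32*w^2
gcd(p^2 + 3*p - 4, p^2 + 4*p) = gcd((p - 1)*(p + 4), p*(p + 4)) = p + 4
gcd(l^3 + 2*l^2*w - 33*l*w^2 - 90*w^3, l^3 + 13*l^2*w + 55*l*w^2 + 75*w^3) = l^2 + 8*l*w + 15*w^2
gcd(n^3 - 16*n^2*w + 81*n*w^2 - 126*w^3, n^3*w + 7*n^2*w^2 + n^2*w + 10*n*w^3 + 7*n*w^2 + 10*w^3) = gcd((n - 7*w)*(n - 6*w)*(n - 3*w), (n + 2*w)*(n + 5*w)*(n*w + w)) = 1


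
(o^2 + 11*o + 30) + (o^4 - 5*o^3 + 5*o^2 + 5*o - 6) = o^4 - 5*o^3 + 6*o^2 + 16*o + 24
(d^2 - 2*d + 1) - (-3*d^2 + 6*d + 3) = 4*d^2 - 8*d - 2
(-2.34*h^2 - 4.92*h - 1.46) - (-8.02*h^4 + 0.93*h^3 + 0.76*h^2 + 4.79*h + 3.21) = 8.02*h^4 - 0.93*h^3 - 3.1*h^2 - 9.71*h - 4.67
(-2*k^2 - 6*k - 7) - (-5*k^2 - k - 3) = 3*k^2 - 5*k - 4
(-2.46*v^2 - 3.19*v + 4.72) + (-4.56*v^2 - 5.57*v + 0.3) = -7.02*v^2 - 8.76*v + 5.02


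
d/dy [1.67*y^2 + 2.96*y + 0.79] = 3.34*y + 2.96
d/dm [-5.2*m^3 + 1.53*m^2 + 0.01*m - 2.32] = -15.6*m^2 + 3.06*m + 0.01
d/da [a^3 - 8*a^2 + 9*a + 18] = 3*a^2 - 16*a + 9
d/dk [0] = 0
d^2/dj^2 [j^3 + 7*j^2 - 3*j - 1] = 6*j + 14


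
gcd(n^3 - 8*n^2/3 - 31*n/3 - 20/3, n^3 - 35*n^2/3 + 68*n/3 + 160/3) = n^2 - 11*n/3 - 20/3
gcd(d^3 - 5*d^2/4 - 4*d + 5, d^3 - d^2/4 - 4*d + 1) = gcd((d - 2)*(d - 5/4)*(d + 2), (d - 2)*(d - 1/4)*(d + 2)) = d^2 - 4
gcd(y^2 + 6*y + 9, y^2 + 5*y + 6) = y + 3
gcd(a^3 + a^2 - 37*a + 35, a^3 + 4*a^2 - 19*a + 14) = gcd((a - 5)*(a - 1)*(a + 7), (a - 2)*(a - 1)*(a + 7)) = a^2 + 6*a - 7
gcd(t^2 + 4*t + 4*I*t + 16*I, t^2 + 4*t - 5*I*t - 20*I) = t + 4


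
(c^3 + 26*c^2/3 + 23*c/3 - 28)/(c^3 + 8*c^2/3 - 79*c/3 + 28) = (c + 3)/(c - 3)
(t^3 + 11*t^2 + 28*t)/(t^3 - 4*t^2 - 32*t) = (t + 7)/(t - 8)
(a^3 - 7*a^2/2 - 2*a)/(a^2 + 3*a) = (a^2 - 7*a/2 - 2)/(a + 3)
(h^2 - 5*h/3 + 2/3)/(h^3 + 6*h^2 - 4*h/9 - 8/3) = 3*(h - 1)/(3*h^2 + 20*h + 12)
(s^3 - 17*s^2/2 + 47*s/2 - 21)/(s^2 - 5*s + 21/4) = 2*(s^2 - 5*s + 6)/(2*s - 3)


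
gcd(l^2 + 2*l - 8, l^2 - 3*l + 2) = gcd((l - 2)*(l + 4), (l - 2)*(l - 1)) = l - 2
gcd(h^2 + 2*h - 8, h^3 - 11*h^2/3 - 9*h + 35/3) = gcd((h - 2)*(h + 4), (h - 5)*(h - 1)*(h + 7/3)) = 1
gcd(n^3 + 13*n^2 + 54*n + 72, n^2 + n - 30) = n + 6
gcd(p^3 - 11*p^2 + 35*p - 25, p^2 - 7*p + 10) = p - 5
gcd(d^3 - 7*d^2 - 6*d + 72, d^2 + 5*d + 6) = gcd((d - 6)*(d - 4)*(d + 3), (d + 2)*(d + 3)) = d + 3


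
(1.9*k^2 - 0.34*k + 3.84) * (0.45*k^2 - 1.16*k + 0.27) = 0.855*k^4 - 2.357*k^3 + 2.6354*k^2 - 4.5462*k + 1.0368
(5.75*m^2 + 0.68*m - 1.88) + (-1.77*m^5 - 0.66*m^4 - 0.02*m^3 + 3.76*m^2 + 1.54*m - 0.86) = -1.77*m^5 - 0.66*m^4 - 0.02*m^3 + 9.51*m^2 + 2.22*m - 2.74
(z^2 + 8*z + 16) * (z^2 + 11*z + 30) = z^4 + 19*z^3 + 134*z^2 + 416*z + 480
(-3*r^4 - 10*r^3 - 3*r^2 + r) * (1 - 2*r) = 6*r^5 + 17*r^4 - 4*r^3 - 5*r^2 + r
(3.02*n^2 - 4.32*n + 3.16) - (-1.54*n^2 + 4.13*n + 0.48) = 4.56*n^2 - 8.45*n + 2.68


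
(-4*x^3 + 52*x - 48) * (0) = 0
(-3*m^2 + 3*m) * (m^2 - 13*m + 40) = -3*m^4 + 42*m^3 - 159*m^2 + 120*m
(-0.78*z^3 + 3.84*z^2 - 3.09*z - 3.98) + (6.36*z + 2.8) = -0.78*z^3 + 3.84*z^2 + 3.27*z - 1.18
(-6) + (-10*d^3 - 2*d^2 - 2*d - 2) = -10*d^3 - 2*d^2 - 2*d - 8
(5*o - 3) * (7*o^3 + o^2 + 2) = 35*o^4 - 16*o^3 - 3*o^2 + 10*o - 6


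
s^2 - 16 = (s - 4)*(s + 4)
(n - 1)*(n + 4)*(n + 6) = n^3 + 9*n^2 + 14*n - 24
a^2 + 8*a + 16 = (a + 4)^2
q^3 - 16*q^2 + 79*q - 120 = (q - 8)*(q - 5)*(q - 3)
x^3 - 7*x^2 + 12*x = x*(x - 4)*(x - 3)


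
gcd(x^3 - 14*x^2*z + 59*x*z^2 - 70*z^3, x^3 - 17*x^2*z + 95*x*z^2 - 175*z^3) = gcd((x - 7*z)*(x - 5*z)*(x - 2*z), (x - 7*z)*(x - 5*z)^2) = x^2 - 12*x*z + 35*z^2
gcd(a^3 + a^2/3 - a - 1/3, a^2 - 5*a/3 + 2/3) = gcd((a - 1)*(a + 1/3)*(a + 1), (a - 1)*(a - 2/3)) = a - 1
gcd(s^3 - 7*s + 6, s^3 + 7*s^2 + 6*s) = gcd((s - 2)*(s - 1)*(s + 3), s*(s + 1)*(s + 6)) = 1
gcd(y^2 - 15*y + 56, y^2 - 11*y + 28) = y - 7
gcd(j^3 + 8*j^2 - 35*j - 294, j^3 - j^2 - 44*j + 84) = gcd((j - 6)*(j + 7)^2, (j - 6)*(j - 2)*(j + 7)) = j^2 + j - 42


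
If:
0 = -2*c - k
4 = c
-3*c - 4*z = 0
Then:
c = 4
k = -8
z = -3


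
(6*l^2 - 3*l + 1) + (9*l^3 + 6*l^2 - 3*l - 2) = 9*l^3 + 12*l^2 - 6*l - 1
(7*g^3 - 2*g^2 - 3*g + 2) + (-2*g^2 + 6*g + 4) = 7*g^3 - 4*g^2 + 3*g + 6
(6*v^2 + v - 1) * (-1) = -6*v^2 - v + 1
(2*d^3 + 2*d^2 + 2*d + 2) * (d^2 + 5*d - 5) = 2*d^5 + 12*d^4 + 2*d^3 + 2*d^2 - 10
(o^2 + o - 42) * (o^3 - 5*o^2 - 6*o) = o^5 - 4*o^4 - 53*o^3 + 204*o^2 + 252*o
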